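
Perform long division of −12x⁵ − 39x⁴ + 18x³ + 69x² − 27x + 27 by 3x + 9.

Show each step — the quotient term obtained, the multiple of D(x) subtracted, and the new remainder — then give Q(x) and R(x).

Q(x) = −4x⁴ − x³ + 9x² − 4x + 3; R(x) = 0

Step 1: lead(−12x⁵ − 39x⁴ + 18x³ + 69x² − 27x + 27) ÷ lead(D) = −12x⁵ ÷ 3x = −4x⁴. Subtract (−4x⁴)·D = −12x⁵ − 36x⁴. Remainder: −3x⁴ + 18x³ + 69x² − 27x + 27.
Step 2: lead(−3x⁴ + 18x³ + 69x² − 27x + 27) ÷ lead(D) = −3x⁴ ÷ 3x = −x³. Subtract (−x³)·D = −3x⁴ − 9x³. Remainder: 27x³ + 69x² − 27x + 27.
Step 3: lead(27x³ + 69x² − 27x + 27) ÷ lead(D) = 27x³ ÷ 3x = 9x². Subtract (9x²)·D = 27x³ + 81x². Remainder: −12x² − 27x + 27.
Step 4: lead(−12x² − 27x + 27) ÷ lead(D) = −12x² ÷ 3x = −4x. Subtract (−4x)·D = −12x² − 36x. Remainder: 9x + 27.
Step 5: lead(9x + 27) ÷ lead(D) = 9x ÷ 3x = 3. Subtract (3)·D = 9x + 27. Remainder: 0.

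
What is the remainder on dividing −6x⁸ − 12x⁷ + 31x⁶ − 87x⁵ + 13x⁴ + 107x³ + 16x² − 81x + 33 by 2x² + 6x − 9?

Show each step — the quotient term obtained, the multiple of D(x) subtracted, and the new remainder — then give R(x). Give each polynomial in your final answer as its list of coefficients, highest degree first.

R = [6, -3]

Step 1: lead(−6x⁸ − 12x⁷ + 31x⁶ − 87x⁵ + 13x⁴ + 107x³ + 16x² − 81x + 33) ÷ lead(D) = −6x⁸ ÷ 2x² = −3x⁶. Subtract (−3x⁶)·D = −6x⁸ − 18x⁷ + 27x⁶. Remainder: 6x⁷ + 4x⁶ − 87x⁵ + 13x⁴ + 107x³ + 16x² − 81x + 33.
Step 2: lead(6x⁷ + 4x⁶ − 87x⁵ + 13x⁴ + 107x³ + 16x² − 81x + 33) ÷ lead(D) = 6x⁷ ÷ 2x² = 3x⁵. Subtract (3x⁵)·D = 6x⁷ + 18x⁶ − 27x⁵. Remainder: −14x⁶ − 60x⁵ + 13x⁴ + 107x³ + 16x² − 81x + 33.
Step 3: lead(−14x⁶ − 60x⁵ + 13x⁴ + 107x³ + 16x² − 81x + 33) ÷ lead(D) = −14x⁶ ÷ 2x² = −7x⁴. Subtract (−7x⁴)·D = −14x⁶ − 42x⁵ + 63x⁴. Remainder: −18x⁵ − 50x⁴ + 107x³ + 16x² − 81x + 33.
Step 4: lead(−18x⁵ − 50x⁴ + 107x³ + 16x² − 81x + 33) ÷ lead(D) = −18x⁵ ÷ 2x² = −9x³. Subtract (−9x³)·D = −18x⁵ − 54x⁴ + 81x³. Remainder: 4x⁴ + 26x³ + 16x² − 81x + 33.
Step 5: lead(4x⁴ + 26x³ + 16x² − 81x + 33) ÷ lead(D) = 4x⁴ ÷ 2x² = 2x². Subtract (2x²)·D = 4x⁴ + 12x³ − 18x². Remainder: 14x³ + 34x² − 81x + 33.
Step 6: lead(14x³ + 34x² − 81x + 33) ÷ lead(D) = 14x³ ÷ 2x² = 7x. Subtract (7x)·D = 14x³ + 42x² − 63x. Remainder: −8x² − 18x + 33.
Step 7: lead(−8x² − 18x + 33) ÷ lead(D) = −8x² ÷ 2x² = −4. Subtract (−4)·D = −8x² − 24x + 36. Remainder: 6x − 3.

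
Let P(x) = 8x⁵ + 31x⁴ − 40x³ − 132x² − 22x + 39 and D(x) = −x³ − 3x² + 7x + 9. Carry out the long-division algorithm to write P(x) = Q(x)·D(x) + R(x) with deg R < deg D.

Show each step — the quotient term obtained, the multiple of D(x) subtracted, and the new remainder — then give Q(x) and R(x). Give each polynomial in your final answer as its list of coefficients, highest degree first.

Q = [-8, -7, 5]; R = [4, 6, -6]

Step 1: lead(8x⁵ + 31x⁴ − 40x³ − 132x² − 22x + 39) ÷ lead(D) = 8x⁵ ÷ −x³ = −8x². Subtract (−8x²)·D = 8x⁵ + 24x⁴ − 56x³ − 72x². Remainder: 7x⁴ + 16x³ − 60x² − 22x + 39.
Step 2: lead(7x⁴ + 16x³ − 60x² − 22x + 39) ÷ lead(D) = 7x⁴ ÷ −x³ = −7x. Subtract (−7x)·D = 7x⁴ + 21x³ − 49x² − 63x. Remainder: −5x³ − 11x² + 41x + 39.
Step 3: lead(−5x³ − 11x² + 41x + 39) ÷ lead(D) = −5x³ ÷ −x³ = 5. Subtract (5)·D = −5x³ − 15x² + 35x + 45. Remainder: 4x² + 6x − 6.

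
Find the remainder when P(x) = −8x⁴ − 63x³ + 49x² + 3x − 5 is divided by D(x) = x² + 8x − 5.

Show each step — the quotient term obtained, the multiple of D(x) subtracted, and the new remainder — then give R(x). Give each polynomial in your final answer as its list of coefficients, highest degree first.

R = [0]

Step 1: lead(−8x⁴ − 63x³ + 49x² + 3x − 5) ÷ lead(D) = −8x⁴ ÷ x² = −8x². Subtract (−8x²)·D = −8x⁴ − 64x³ + 40x². Remainder: x³ + 9x² + 3x − 5.
Step 2: lead(x³ + 9x² + 3x − 5) ÷ lead(D) = x³ ÷ x² = x. Subtract (x)·D = x³ + 8x² − 5x. Remainder: x² + 8x − 5.
Step 3: lead(x² + 8x − 5) ÷ lead(D) = x² ÷ x² = 1. Subtract (1)·D = x² + 8x − 5. Remainder: 0.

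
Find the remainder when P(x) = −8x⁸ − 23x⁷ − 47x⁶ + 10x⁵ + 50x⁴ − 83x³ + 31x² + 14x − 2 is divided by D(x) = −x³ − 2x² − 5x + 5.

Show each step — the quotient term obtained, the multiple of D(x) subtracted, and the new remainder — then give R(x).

R(x) = −6x² − x + 3

Step 1: lead(−8x⁸ − 23x⁷ − 47x⁶ + 10x⁵ + 50x⁴ − 83x³ + 31x² + 14x − 2) ÷ lead(D) = −8x⁸ ÷ −x³ = 8x⁵. Subtract (8x⁵)·D = −8x⁸ − 16x⁷ − 40x⁶ + 40x⁵. Remainder: −7x⁷ − 7x⁶ − 30x⁵ + 50x⁴ − 83x³ + 31x² + 14x − 2.
Step 2: lead(−7x⁷ − 7x⁶ − 30x⁵ + 50x⁴ − 83x³ + 31x² + 14x − 2) ÷ lead(D) = −7x⁷ ÷ −x³ = 7x⁴. Subtract (7x⁴)·D = −7x⁷ − 14x⁶ − 35x⁵ + 35x⁴. Remainder: 7x⁶ + 5x⁵ + 15x⁴ − 83x³ + 31x² + 14x − 2.
Step 3: lead(7x⁶ + 5x⁵ + 15x⁴ − 83x³ + 31x² + 14x − 2) ÷ lead(D) = 7x⁶ ÷ −x³ = −7x³. Subtract (−7x³)·D = 7x⁶ + 14x⁵ + 35x⁴ − 35x³. Remainder: −9x⁵ − 20x⁴ − 48x³ + 31x² + 14x − 2.
Step 4: lead(−9x⁵ − 20x⁴ − 48x³ + 31x² + 14x − 2) ÷ lead(D) = −9x⁵ ÷ −x³ = 9x². Subtract (9x²)·D = −9x⁵ − 18x⁴ − 45x³ + 45x². Remainder: −2x⁴ − 3x³ − 14x² + 14x − 2.
Step 5: lead(−2x⁴ − 3x³ − 14x² + 14x − 2) ÷ lead(D) = −2x⁴ ÷ −x³ = 2x. Subtract (2x)·D = −2x⁴ − 4x³ − 10x² + 10x. Remainder: x³ − 4x² + 4x − 2.
Step 6: lead(x³ − 4x² + 4x − 2) ÷ lead(D) = x³ ÷ −x³ = −1. Subtract (−1)·D = x³ + 2x² + 5x − 5. Remainder: −6x² − x + 3.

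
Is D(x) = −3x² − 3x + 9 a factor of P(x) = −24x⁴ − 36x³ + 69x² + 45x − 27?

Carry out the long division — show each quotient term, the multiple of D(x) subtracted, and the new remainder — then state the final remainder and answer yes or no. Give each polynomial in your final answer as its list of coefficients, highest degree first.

R = [0], so D(x) is a factor of P(x). yes

Step 1: lead(−24x⁴ − 36x³ + 69x² + 45x − 27) ÷ lead(D) = −24x⁴ ÷ −3x² = 8x². Subtract (8x²)·D = −24x⁴ − 24x³ + 72x². Remainder: −12x³ − 3x² + 45x − 27.
Step 2: lead(−12x³ − 3x² + 45x − 27) ÷ lead(D) = −12x³ ÷ −3x² = 4x. Subtract (4x)·D = −12x³ − 12x² + 36x. Remainder: 9x² + 9x − 27.
Step 3: lead(9x² + 9x − 27) ÷ lead(D) = 9x² ÷ −3x² = −3. Subtract (−3)·D = 9x² + 9x − 27. Remainder: 0.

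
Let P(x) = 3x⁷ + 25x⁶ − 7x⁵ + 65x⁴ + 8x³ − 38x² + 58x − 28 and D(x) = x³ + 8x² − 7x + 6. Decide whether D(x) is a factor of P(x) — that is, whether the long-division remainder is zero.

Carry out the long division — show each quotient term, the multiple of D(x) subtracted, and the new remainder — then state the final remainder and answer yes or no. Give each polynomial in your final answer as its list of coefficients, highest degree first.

R = [-6, -4], so D(x) is not a factor of P(x). no

Step 1: lead(3x⁷ + 25x⁶ − 7x⁵ + 65x⁴ + 8x³ − 38x² + 58x − 28) ÷ lead(D) = 3x⁷ ÷ x³ = 3x⁴. Subtract (3x⁴)·D = 3x⁷ + 24x⁶ − 21x⁵ + 18x⁴. Remainder: x⁶ + 14x⁵ + 47x⁴ + 8x³ − 38x² + 58x − 28.
Step 2: lead(x⁶ + 14x⁵ + 47x⁴ + 8x³ − 38x² + 58x − 28) ÷ lead(D) = x⁶ ÷ x³ = x³. Subtract (x³)·D = x⁶ + 8x⁵ − 7x⁴ + 6x³. Remainder: 6x⁵ + 54x⁴ + 2x³ − 38x² + 58x − 28.
Step 3: lead(6x⁵ + 54x⁴ + 2x³ − 38x² + 58x − 28) ÷ lead(D) = 6x⁵ ÷ x³ = 6x². Subtract (6x²)·D = 6x⁵ + 48x⁴ − 42x³ + 36x². Remainder: 6x⁴ + 44x³ − 74x² + 58x − 28.
Step 4: lead(6x⁴ + 44x³ − 74x² + 58x − 28) ÷ lead(D) = 6x⁴ ÷ x³ = 6x. Subtract (6x)·D = 6x⁴ + 48x³ − 42x² + 36x. Remainder: −4x³ − 32x² + 22x − 28.
Step 5: lead(−4x³ − 32x² + 22x − 28) ÷ lead(D) = −4x³ ÷ x³ = −4. Subtract (−4)·D = −4x³ − 32x² + 28x − 24. Remainder: −6x − 4.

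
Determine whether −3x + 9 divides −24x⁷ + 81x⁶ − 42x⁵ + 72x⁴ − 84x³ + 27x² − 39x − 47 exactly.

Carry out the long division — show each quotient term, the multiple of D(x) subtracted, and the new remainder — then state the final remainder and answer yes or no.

Step 1: lead(−24x⁷ + 81x⁶ − 42x⁵ + 72x⁴ − 84x³ + 27x² − 39x − 47) ÷ lead(D) = −24x⁷ ÷ −3x = 8x⁶. Subtract (8x⁶)·D = −24x⁷ + 72x⁶. Remainder: 9x⁶ − 42x⁵ + 72x⁴ − 84x³ + 27x² − 39x − 47.
Step 2: lead(9x⁶ − 42x⁵ + 72x⁴ − 84x³ + 27x² − 39x − 47) ÷ lead(D) = 9x⁶ ÷ −3x = −3x⁵. Subtract (−3x⁵)·D = 9x⁶ − 27x⁵. Remainder: −15x⁵ + 72x⁴ − 84x³ + 27x² − 39x − 47.
Step 3: lead(−15x⁵ + 72x⁴ − 84x³ + 27x² − 39x − 47) ÷ lead(D) = −15x⁵ ÷ −3x = 5x⁴. Subtract (5x⁴)·D = −15x⁵ + 45x⁴. Remainder: 27x⁴ − 84x³ + 27x² − 39x − 47.
Step 4: lead(27x⁴ − 84x³ + 27x² − 39x − 47) ÷ lead(D) = 27x⁴ ÷ −3x = −9x³. Subtract (−9x³)·D = 27x⁴ − 81x³. Remainder: −3x³ + 27x² − 39x − 47.
Step 5: lead(−3x³ + 27x² − 39x − 47) ÷ lead(D) = −3x³ ÷ −3x = x². Subtract (x²)·D = −3x³ + 9x². Remainder: 18x² − 39x − 47.
Step 6: lead(18x² − 39x − 47) ÷ lead(D) = 18x² ÷ −3x = −6x. Subtract (−6x)·D = 18x² − 54x. Remainder: 15x − 47.
Step 7: lead(15x − 47) ÷ lead(D) = 15x ÷ −3x = −5. Subtract (−5)·D = 15x − 45. Remainder: −2.

R(x) = −2, so D(x) is not a factor of P(x). no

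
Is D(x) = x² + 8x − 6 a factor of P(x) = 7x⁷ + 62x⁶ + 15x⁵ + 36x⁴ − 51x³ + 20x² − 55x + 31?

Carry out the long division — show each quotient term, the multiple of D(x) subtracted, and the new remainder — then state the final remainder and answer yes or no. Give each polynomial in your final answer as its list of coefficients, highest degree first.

R = [-5, 7], so D(x) is not a factor of P(x). no

Step 1: lead(7x⁷ + 62x⁶ + 15x⁵ + 36x⁴ − 51x³ + 20x² − 55x + 31) ÷ lead(D) = 7x⁷ ÷ x² = 7x⁵. Subtract (7x⁵)·D = 7x⁷ + 56x⁶ − 42x⁵. Remainder: 6x⁶ + 57x⁵ + 36x⁴ − 51x³ + 20x² − 55x + 31.
Step 2: lead(6x⁶ + 57x⁵ + 36x⁴ − 51x³ + 20x² − 55x + 31) ÷ lead(D) = 6x⁶ ÷ x² = 6x⁴. Subtract (6x⁴)·D = 6x⁶ + 48x⁵ − 36x⁴. Remainder: 9x⁵ + 72x⁴ − 51x³ + 20x² − 55x + 31.
Step 3: lead(9x⁵ + 72x⁴ − 51x³ + 20x² − 55x + 31) ÷ lead(D) = 9x⁵ ÷ x² = 9x³. Subtract (9x³)·D = 9x⁵ + 72x⁴ − 54x³. Remainder: 3x³ + 20x² − 55x + 31.
Step 4: lead(3x³ + 20x² − 55x + 31) ÷ lead(D) = 3x³ ÷ x² = 3x. Subtract (3x)·D = 3x³ + 24x² − 18x. Remainder: −4x² − 37x + 31.
Step 5: lead(−4x² − 37x + 31) ÷ lead(D) = −4x² ÷ x² = −4. Subtract (−4)·D = −4x² − 32x + 24. Remainder: −5x + 7.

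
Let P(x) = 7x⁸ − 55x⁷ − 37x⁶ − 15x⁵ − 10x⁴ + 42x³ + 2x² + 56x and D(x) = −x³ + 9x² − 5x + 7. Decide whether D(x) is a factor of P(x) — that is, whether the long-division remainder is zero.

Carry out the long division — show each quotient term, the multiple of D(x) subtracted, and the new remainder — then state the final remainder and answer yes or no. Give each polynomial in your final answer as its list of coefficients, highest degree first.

Step 1: lead(7x⁸ − 55x⁷ − 37x⁶ − 15x⁵ − 10x⁴ + 42x³ + 2x² + 56x) ÷ lead(D) = 7x⁸ ÷ −x³ = −7x⁵. Subtract (−7x⁵)·D = 7x⁸ − 63x⁷ + 35x⁶ − 49x⁵. Remainder: 8x⁷ − 72x⁶ + 34x⁵ − 10x⁴ + 42x³ + 2x² + 56x.
Step 2: lead(8x⁷ − 72x⁶ + 34x⁵ − 10x⁴ + 42x³ + 2x² + 56x) ÷ lead(D) = 8x⁷ ÷ −x³ = −8x⁴. Subtract (−8x⁴)·D = 8x⁷ − 72x⁶ + 40x⁵ − 56x⁴. Remainder: −6x⁵ + 46x⁴ + 42x³ + 2x² + 56x.
Step 3: lead(−6x⁵ + 46x⁴ + 42x³ + 2x² + 56x) ÷ lead(D) = −6x⁵ ÷ −x³ = 6x². Subtract (6x²)·D = −6x⁵ + 54x⁴ − 30x³ + 42x². Remainder: −8x⁴ + 72x³ − 40x² + 56x.
Step 4: lead(−8x⁴ + 72x³ − 40x² + 56x) ÷ lead(D) = −8x⁴ ÷ −x³ = 8x. Subtract (8x)·D = −8x⁴ + 72x³ − 40x² + 56x. Remainder: 0.

R = [0], so D(x) is a factor of P(x). yes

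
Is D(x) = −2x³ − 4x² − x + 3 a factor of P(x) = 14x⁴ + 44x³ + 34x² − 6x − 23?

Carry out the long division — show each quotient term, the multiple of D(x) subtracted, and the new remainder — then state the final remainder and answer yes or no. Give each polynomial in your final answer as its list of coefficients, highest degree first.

R = [-5, 7, 1], so D(x) is not a factor of P(x). no

Step 1: lead(14x⁴ + 44x³ + 34x² − 6x − 23) ÷ lead(D) = 14x⁴ ÷ −2x³ = −7x. Subtract (−7x)·D = 14x⁴ + 28x³ + 7x² − 21x. Remainder: 16x³ + 27x² + 15x − 23.
Step 2: lead(16x³ + 27x² + 15x − 23) ÷ lead(D) = 16x³ ÷ −2x³ = −8. Subtract (−8)·D = 16x³ + 32x² + 8x − 24. Remainder: −5x² + 7x + 1.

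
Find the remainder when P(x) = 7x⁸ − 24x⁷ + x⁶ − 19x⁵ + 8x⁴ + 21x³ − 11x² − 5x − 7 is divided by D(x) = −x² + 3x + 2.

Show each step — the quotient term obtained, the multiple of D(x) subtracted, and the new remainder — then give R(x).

Step 1: lead(7x⁸ − 24x⁷ + x⁶ − 19x⁵ + 8x⁴ + 21x³ − 11x² − 5x − 7) ÷ lead(D) = 7x⁸ ÷ −x² = −7x⁶. Subtract (−7x⁶)·D = 7x⁸ − 21x⁷ − 14x⁶. Remainder: −3x⁷ + 15x⁶ − 19x⁵ + 8x⁴ + 21x³ − 11x² − 5x − 7.
Step 2: lead(−3x⁷ + 15x⁶ − 19x⁵ + 8x⁴ + 21x³ − 11x² − 5x − 7) ÷ lead(D) = −3x⁷ ÷ −x² = 3x⁵. Subtract (3x⁵)·D = −3x⁷ + 9x⁶ + 6x⁵. Remainder: 6x⁶ − 25x⁵ + 8x⁴ + 21x³ − 11x² − 5x − 7.
Step 3: lead(6x⁶ − 25x⁵ + 8x⁴ + 21x³ − 11x² − 5x − 7) ÷ lead(D) = 6x⁶ ÷ −x² = −6x⁴. Subtract (−6x⁴)·D = 6x⁶ − 18x⁵ − 12x⁴. Remainder: −7x⁵ + 20x⁴ + 21x³ − 11x² − 5x − 7.
Step 4: lead(−7x⁵ + 20x⁴ + 21x³ − 11x² − 5x − 7) ÷ lead(D) = −7x⁵ ÷ −x² = 7x³. Subtract (7x³)·D = −7x⁵ + 21x⁴ + 14x³. Remainder: −x⁴ + 7x³ − 11x² − 5x − 7.
Step 5: lead(−x⁴ + 7x³ − 11x² − 5x − 7) ÷ lead(D) = −x⁴ ÷ −x² = x². Subtract (x²)·D = −x⁴ + 3x³ + 2x². Remainder: 4x³ − 13x² − 5x − 7.
Step 6: lead(4x³ − 13x² − 5x − 7) ÷ lead(D) = 4x³ ÷ −x² = −4x. Subtract (−4x)·D = 4x³ − 12x² − 8x. Remainder: −x² + 3x − 7.
Step 7: lead(−x² + 3x − 7) ÷ lead(D) = −x² ÷ −x² = 1. Subtract (1)·D = −x² + 3x + 2. Remainder: −9.

R(x) = −9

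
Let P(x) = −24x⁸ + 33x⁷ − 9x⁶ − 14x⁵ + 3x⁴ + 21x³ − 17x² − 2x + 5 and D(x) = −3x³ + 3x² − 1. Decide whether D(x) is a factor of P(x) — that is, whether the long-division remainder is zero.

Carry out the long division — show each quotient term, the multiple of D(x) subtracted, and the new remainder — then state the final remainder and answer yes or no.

R(x) = 0, so D(x) is a factor of P(x). yes

Step 1: lead(−24x⁸ + 33x⁷ − 9x⁶ − 14x⁵ + 3x⁴ + 21x³ − 17x² − 2x + 5) ÷ lead(D) = −24x⁸ ÷ −3x³ = 8x⁵. Subtract (8x⁵)·D = −24x⁸ + 24x⁷ − 8x⁵. Remainder: 9x⁷ − 9x⁶ − 6x⁵ + 3x⁴ + 21x³ − 17x² − 2x + 5.
Step 2: lead(9x⁷ − 9x⁶ − 6x⁵ + 3x⁴ + 21x³ − 17x² − 2x + 5) ÷ lead(D) = 9x⁷ ÷ −3x³ = −3x⁴. Subtract (−3x⁴)·D = 9x⁷ − 9x⁶ + 3x⁴. Remainder: −6x⁵ + 21x³ − 17x² − 2x + 5.
Step 3: lead(−6x⁵ + 21x³ − 17x² − 2x + 5) ÷ lead(D) = −6x⁵ ÷ −3x³ = 2x². Subtract (2x²)·D = −6x⁵ + 6x⁴ − 2x². Remainder: −6x⁴ + 21x³ − 15x² − 2x + 5.
Step 4: lead(−6x⁴ + 21x³ − 15x² − 2x + 5) ÷ lead(D) = −6x⁴ ÷ −3x³ = 2x. Subtract (2x)·D = −6x⁴ + 6x³ − 2x. Remainder: 15x³ − 15x² + 5.
Step 5: lead(15x³ − 15x² + 5) ÷ lead(D) = 15x³ ÷ −3x³ = −5. Subtract (−5)·D = 15x³ − 15x² + 5. Remainder: 0.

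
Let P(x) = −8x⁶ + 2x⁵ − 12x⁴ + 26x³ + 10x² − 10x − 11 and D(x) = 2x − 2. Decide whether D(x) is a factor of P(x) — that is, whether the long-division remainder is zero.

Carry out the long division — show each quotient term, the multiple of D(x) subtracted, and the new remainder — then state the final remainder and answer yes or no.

Step 1: lead(−8x⁶ + 2x⁵ − 12x⁴ + 26x³ + 10x² − 10x − 11) ÷ lead(D) = −8x⁶ ÷ 2x = −4x⁵. Subtract (−4x⁵)·D = −8x⁶ + 8x⁵. Remainder: −6x⁵ − 12x⁴ + 26x³ + 10x² − 10x − 11.
Step 2: lead(−6x⁵ − 12x⁴ + 26x³ + 10x² − 10x − 11) ÷ lead(D) = −6x⁵ ÷ 2x = −3x⁴. Subtract (−3x⁴)·D = −6x⁵ + 6x⁴. Remainder: −18x⁴ + 26x³ + 10x² − 10x − 11.
Step 3: lead(−18x⁴ + 26x³ + 10x² − 10x − 11) ÷ lead(D) = −18x⁴ ÷ 2x = −9x³. Subtract (−9x³)·D = −18x⁴ + 18x³. Remainder: 8x³ + 10x² − 10x − 11.
Step 4: lead(8x³ + 10x² − 10x − 11) ÷ lead(D) = 8x³ ÷ 2x = 4x². Subtract (4x²)·D = 8x³ − 8x². Remainder: 18x² − 10x − 11.
Step 5: lead(18x² − 10x − 11) ÷ lead(D) = 18x² ÷ 2x = 9x. Subtract (9x)·D = 18x² − 18x. Remainder: 8x − 11.
Step 6: lead(8x − 11) ÷ lead(D) = 8x ÷ 2x = 4. Subtract (4)·D = 8x − 8. Remainder: −3.

R(x) = −3, so D(x) is not a factor of P(x). no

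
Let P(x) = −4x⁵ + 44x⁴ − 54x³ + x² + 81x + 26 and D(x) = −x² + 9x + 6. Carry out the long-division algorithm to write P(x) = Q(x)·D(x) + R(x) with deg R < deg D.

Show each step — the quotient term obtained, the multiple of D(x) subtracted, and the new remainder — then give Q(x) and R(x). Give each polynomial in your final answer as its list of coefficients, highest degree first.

Step 1: lead(−4x⁵ + 44x⁴ − 54x³ + x² + 81x + 26) ÷ lead(D) = −4x⁵ ÷ −x² = 4x³. Subtract (4x³)·D = −4x⁵ + 36x⁴ + 24x³. Remainder: 8x⁴ − 78x³ + x² + 81x + 26.
Step 2: lead(8x⁴ − 78x³ + x² + 81x + 26) ÷ lead(D) = 8x⁴ ÷ −x² = −8x². Subtract (−8x²)·D = 8x⁴ − 72x³ − 48x². Remainder: −6x³ + 49x² + 81x + 26.
Step 3: lead(−6x³ + 49x² + 81x + 26) ÷ lead(D) = −6x³ ÷ −x² = 6x. Subtract (6x)·D = −6x³ + 54x² + 36x. Remainder: −5x² + 45x + 26.
Step 4: lead(−5x² + 45x + 26) ÷ lead(D) = −5x² ÷ −x² = 5. Subtract (5)·D = −5x² + 45x + 30. Remainder: −4.

Q = [4, -8, 6, 5]; R = [-4]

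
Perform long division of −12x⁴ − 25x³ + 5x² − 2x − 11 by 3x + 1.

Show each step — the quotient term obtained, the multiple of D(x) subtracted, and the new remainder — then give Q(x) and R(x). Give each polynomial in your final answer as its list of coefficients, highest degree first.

Step 1: lead(−12x⁴ − 25x³ + 5x² − 2x − 11) ÷ lead(D) = −12x⁴ ÷ 3x = −4x³. Subtract (−4x³)·D = −12x⁴ − 4x³. Remainder: −21x³ + 5x² − 2x − 11.
Step 2: lead(−21x³ + 5x² − 2x − 11) ÷ lead(D) = −21x³ ÷ 3x = −7x². Subtract (−7x²)·D = −21x³ − 7x². Remainder: 12x² − 2x − 11.
Step 3: lead(12x² − 2x − 11) ÷ lead(D) = 12x² ÷ 3x = 4x. Subtract (4x)·D = 12x² + 4x. Remainder: −6x − 11.
Step 4: lead(−6x − 11) ÷ lead(D) = −6x ÷ 3x = −2. Subtract (−2)·D = −6x − 2. Remainder: −9.

Q = [-4, -7, 4, -2]; R = [-9]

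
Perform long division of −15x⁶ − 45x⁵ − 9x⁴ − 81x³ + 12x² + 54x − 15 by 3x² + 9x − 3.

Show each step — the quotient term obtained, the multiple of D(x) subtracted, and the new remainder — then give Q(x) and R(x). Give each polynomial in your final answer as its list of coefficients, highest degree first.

Q = [-5, 0, -8, -3, 5]; R = [0]

Step 1: lead(−15x⁶ − 45x⁵ − 9x⁴ − 81x³ + 12x² + 54x − 15) ÷ lead(D) = −15x⁶ ÷ 3x² = −5x⁴. Subtract (−5x⁴)·D = −15x⁶ − 45x⁵ + 15x⁴. Remainder: −24x⁴ − 81x³ + 12x² + 54x − 15.
Step 2: lead(−24x⁴ − 81x³ + 12x² + 54x − 15) ÷ lead(D) = −24x⁴ ÷ 3x² = −8x². Subtract (−8x²)·D = −24x⁴ − 72x³ + 24x². Remainder: −9x³ − 12x² + 54x − 15.
Step 3: lead(−9x³ − 12x² + 54x − 15) ÷ lead(D) = −9x³ ÷ 3x² = −3x. Subtract (−3x)·D = −9x³ − 27x² + 9x. Remainder: 15x² + 45x − 15.
Step 4: lead(15x² + 45x − 15) ÷ lead(D) = 15x² ÷ 3x² = 5. Subtract (5)·D = 15x² + 45x − 15. Remainder: 0.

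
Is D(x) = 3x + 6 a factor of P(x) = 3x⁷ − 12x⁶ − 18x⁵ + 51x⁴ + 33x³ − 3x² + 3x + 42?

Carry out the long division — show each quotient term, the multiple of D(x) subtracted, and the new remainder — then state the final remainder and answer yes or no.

Step 1: lead(3x⁷ − 12x⁶ − 18x⁵ + 51x⁴ + 33x³ − 3x² + 3x + 42) ÷ lead(D) = 3x⁷ ÷ 3x = x⁶. Subtract (x⁶)·D = 3x⁷ + 6x⁶. Remainder: −18x⁶ − 18x⁵ + 51x⁴ + 33x³ − 3x² + 3x + 42.
Step 2: lead(−18x⁶ − 18x⁵ + 51x⁴ + 33x³ − 3x² + 3x + 42) ÷ lead(D) = −18x⁶ ÷ 3x = −6x⁵. Subtract (−6x⁵)·D = −18x⁶ − 36x⁵. Remainder: 18x⁵ + 51x⁴ + 33x³ − 3x² + 3x + 42.
Step 3: lead(18x⁵ + 51x⁴ + 33x³ − 3x² + 3x + 42) ÷ lead(D) = 18x⁵ ÷ 3x = 6x⁴. Subtract (6x⁴)·D = 18x⁵ + 36x⁴. Remainder: 15x⁴ + 33x³ − 3x² + 3x + 42.
Step 4: lead(15x⁴ + 33x³ − 3x² + 3x + 42) ÷ lead(D) = 15x⁴ ÷ 3x = 5x³. Subtract (5x³)·D = 15x⁴ + 30x³. Remainder: 3x³ − 3x² + 3x + 42.
Step 5: lead(3x³ − 3x² + 3x + 42) ÷ lead(D) = 3x³ ÷ 3x = x². Subtract (x²)·D = 3x³ + 6x². Remainder: −9x² + 3x + 42.
Step 6: lead(−9x² + 3x + 42) ÷ lead(D) = −9x² ÷ 3x = −3x. Subtract (−3x)·D = −9x² − 18x. Remainder: 21x + 42.
Step 7: lead(21x + 42) ÷ lead(D) = 21x ÷ 3x = 7. Subtract (7)·D = 21x + 42. Remainder: 0.

R(x) = 0, so D(x) is a factor of P(x). yes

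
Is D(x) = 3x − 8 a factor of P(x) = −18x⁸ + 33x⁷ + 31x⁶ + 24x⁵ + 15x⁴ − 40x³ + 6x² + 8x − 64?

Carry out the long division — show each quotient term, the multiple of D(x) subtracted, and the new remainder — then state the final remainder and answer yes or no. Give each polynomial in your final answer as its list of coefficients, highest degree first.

R = [0], so D(x) is a factor of P(x). yes

Step 1: lead(−18x⁸ + 33x⁷ + 31x⁶ + 24x⁵ + 15x⁴ − 40x³ + 6x² + 8x − 64) ÷ lead(D) = −18x⁸ ÷ 3x = −6x⁷. Subtract (−6x⁷)·D = −18x⁸ + 48x⁷. Remainder: −15x⁷ + 31x⁶ + 24x⁵ + 15x⁴ − 40x³ + 6x² + 8x − 64.
Step 2: lead(−15x⁷ + 31x⁶ + 24x⁵ + 15x⁴ − 40x³ + 6x² + 8x − 64) ÷ lead(D) = −15x⁷ ÷ 3x = −5x⁶. Subtract (−5x⁶)·D = −15x⁷ + 40x⁶. Remainder: −9x⁶ + 24x⁵ + 15x⁴ − 40x³ + 6x² + 8x − 64.
Step 3: lead(−9x⁶ + 24x⁵ + 15x⁴ − 40x³ + 6x² + 8x − 64) ÷ lead(D) = −9x⁶ ÷ 3x = −3x⁵. Subtract (−3x⁵)·D = −9x⁶ + 24x⁵. Remainder: 15x⁴ − 40x³ + 6x² + 8x − 64.
Step 4: lead(15x⁴ − 40x³ + 6x² + 8x − 64) ÷ lead(D) = 15x⁴ ÷ 3x = 5x³. Subtract (5x³)·D = 15x⁴ − 40x³. Remainder: 6x² + 8x − 64.
Step 5: lead(6x² + 8x − 64) ÷ lead(D) = 6x² ÷ 3x = 2x. Subtract (2x)·D = 6x² − 16x. Remainder: 24x − 64.
Step 6: lead(24x − 64) ÷ lead(D) = 24x ÷ 3x = 8. Subtract (8)·D = 24x − 64. Remainder: 0.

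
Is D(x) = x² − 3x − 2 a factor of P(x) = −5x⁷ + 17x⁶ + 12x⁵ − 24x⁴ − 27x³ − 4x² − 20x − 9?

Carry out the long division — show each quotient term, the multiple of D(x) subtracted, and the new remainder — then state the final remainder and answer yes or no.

R(x) = 3x + 5, so D(x) is not a factor of P(x). no

Step 1: lead(−5x⁷ + 17x⁶ + 12x⁵ − 24x⁴ − 27x³ − 4x² − 20x − 9) ÷ lead(D) = −5x⁷ ÷ x² = −5x⁵. Subtract (−5x⁵)·D = −5x⁷ + 15x⁶ + 10x⁵. Remainder: 2x⁶ + 2x⁵ − 24x⁴ − 27x³ − 4x² − 20x − 9.
Step 2: lead(2x⁶ + 2x⁵ − 24x⁴ − 27x³ − 4x² − 20x − 9) ÷ lead(D) = 2x⁶ ÷ x² = 2x⁴. Subtract (2x⁴)·D = 2x⁶ − 6x⁵ − 4x⁴. Remainder: 8x⁵ − 20x⁴ − 27x³ − 4x² − 20x − 9.
Step 3: lead(8x⁵ − 20x⁴ − 27x³ − 4x² − 20x − 9) ÷ lead(D) = 8x⁵ ÷ x² = 8x³. Subtract (8x³)·D = 8x⁵ − 24x⁴ − 16x³. Remainder: 4x⁴ − 11x³ − 4x² − 20x − 9.
Step 4: lead(4x⁴ − 11x³ − 4x² − 20x − 9) ÷ lead(D) = 4x⁴ ÷ x² = 4x². Subtract (4x²)·D = 4x⁴ − 12x³ − 8x². Remainder: x³ + 4x² − 20x − 9.
Step 5: lead(x³ + 4x² − 20x − 9) ÷ lead(D) = x³ ÷ x² = x. Subtract (x)·D = x³ − 3x² − 2x. Remainder: 7x² − 18x − 9.
Step 6: lead(7x² − 18x − 9) ÷ lead(D) = 7x² ÷ x² = 7. Subtract (7)·D = 7x² − 21x − 14. Remainder: 3x + 5.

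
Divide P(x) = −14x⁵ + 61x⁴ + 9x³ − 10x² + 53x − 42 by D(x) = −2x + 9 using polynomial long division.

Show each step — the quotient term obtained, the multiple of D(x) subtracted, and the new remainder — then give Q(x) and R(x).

Q(x) = 7x⁴ + x³ + 5x − 4; R(x) = −6

Step 1: lead(−14x⁵ + 61x⁴ + 9x³ − 10x² + 53x − 42) ÷ lead(D) = −14x⁵ ÷ −2x = 7x⁴. Subtract (7x⁴)·D = −14x⁵ + 63x⁴. Remainder: −2x⁴ + 9x³ − 10x² + 53x − 42.
Step 2: lead(−2x⁴ + 9x³ − 10x² + 53x − 42) ÷ lead(D) = −2x⁴ ÷ −2x = x³. Subtract (x³)·D = −2x⁴ + 9x³. Remainder: −10x² + 53x − 42.
Step 3: lead(−10x² + 53x − 42) ÷ lead(D) = −10x² ÷ −2x = 5x. Subtract (5x)·D = −10x² + 45x. Remainder: 8x − 42.
Step 4: lead(8x − 42) ÷ lead(D) = 8x ÷ −2x = −4. Subtract (−4)·D = 8x − 36. Remainder: −6.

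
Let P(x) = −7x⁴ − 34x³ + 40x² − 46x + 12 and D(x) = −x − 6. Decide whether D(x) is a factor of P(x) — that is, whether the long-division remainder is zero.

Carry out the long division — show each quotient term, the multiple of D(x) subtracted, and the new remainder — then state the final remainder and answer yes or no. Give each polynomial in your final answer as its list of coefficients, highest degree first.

Step 1: lead(−7x⁴ − 34x³ + 40x² − 46x + 12) ÷ lead(D) = −7x⁴ ÷ −x = 7x³. Subtract (7x³)·D = −7x⁴ − 42x³. Remainder: 8x³ + 40x² − 46x + 12.
Step 2: lead(8x³ + 40x² − 46x + 12) ÷ lead(D) = 8x³ ÷ −x = −8x². Subtract (−8x²)·D = 8x³ + 48x². Remainder: −8x² − 46x + 12.
Step 3: lead(−8x² − 46x + 12) ÷ lead(D) = −8x² ÷ −x = 8x. Subtract (8x)·D = −8x² − 48x. Remainder: 2x + 12.
Step 4: lead(2x + 12) ÷ lead(D) = 2x ÷ −x = −2. Subtract (−2)·D = 2x + 12. Remainder: 0.

R = [0], so D(x) is a factor of P(x). yes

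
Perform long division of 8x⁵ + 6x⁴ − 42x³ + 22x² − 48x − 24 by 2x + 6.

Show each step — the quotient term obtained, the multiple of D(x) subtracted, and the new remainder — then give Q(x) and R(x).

Step 1: lead(8x⁵ + 6x⁴ − 42x³ + 22x² − 48x − 24) ÷ lead(D) = 8x⁵ ÷ 2x = 4x⁴. Subtract (4x⁴)·D = 8x⁵ + 24x⁴. Remainder: −18x⁴ − 42x³ + 22x² − 48x − 24.
Step 2: lead(−18x⁴ − 42x³ + 22x² − 48x − 24) ÷ lead(D) = −18x⁴ ÷ 2x = −9x³. Subtract (−9x³)·D = −18x⁴ − 54x³. Remainder: 12x³ + 22x² − 48x − 24.
Step 3: lead(12x³ + 22x² − 48x − 24) ÷ lead(D) = 12x³ ÷ 2x = 6x². Subtract (6x²)·D = 12x³ + 36x². Remainder: −14x² − 48x − 24.
Step 4: lead(−14x² − 48x − 24) ÷ lead(D) = −14x² ÷ 2x = −7x. Subtract (−7x)·D = −14x² − 42x. Remainder: −6x − 24.
Step 5: lead(−6x − 24) ÷ lead(D) = −6x ÷ 2x = −3. Subtract (−3)·D = −6x − 18. Remainder: −6.

Q(x) = 4x⁴ − 9x³ + 6x² − 7x − 3; R(x) = −6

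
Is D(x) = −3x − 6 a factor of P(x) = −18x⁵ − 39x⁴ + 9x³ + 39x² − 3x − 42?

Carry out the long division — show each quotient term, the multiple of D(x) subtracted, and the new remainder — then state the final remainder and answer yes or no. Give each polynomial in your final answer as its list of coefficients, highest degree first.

R = [0], so D(x) is a factor of P(x). yes

Step 1: lead(−18x⁵ − 39x⁴ + 9x³ + 39x² − 3x − 42) ÷ lead(D) = −18x⁵ ÷ −3x = 6x⁴. Subtract (6x⁴)·D = −18x⁵ − 36x⁴. Remainder: −3x⁴ + 9x³ + 39x² − 3x − 42.
Step 2: lead(−3x⁴ + 9x³ + 39x² − 3x − 42) ÷ lead(D) = −3x⁴ ÷ −3x = x³. Subtract (x³)·D = −3x⁴ − 6x³. Remainder: 15x³ + 39x² − 3x − 42.
Step 3: lead(15x³ + 39x² − 3x − 42) ÷ lead(D) = 15x³ ÷ −3x = −5x². Subtract (−5x²)·D = 15x³ + 30x². Remainder: 9x² − 3x − 42.
Step 4: lead(9x² − 3x − 42) ÷ lead(D) = 9x² ÷ −3x = −3x. Subtract (−3x)·D = 9x² + 18x. Remainder: −21x − 42.
Step 5: lead(−21x − 42) ÷ lead(D) = −21x ÷ −3x = 7. Subtract (7)·D = −21x − 42. Remainder: 0.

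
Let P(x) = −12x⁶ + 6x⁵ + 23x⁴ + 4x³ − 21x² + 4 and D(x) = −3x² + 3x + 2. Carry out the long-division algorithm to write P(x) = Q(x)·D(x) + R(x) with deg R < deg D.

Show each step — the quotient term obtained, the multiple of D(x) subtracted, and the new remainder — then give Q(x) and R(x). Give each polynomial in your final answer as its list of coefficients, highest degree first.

Step 1: lead(−12x⁶ + 6x⁵ + 23x⁴ + 4x³ − 21x² + 4) ÷ lead(D) = −12x⁶ ÷ −3x² = 4x⁴. Subtract (4x⁴)·D = −12x⁶ + 12x⁵ + 8x⁴. Remainder: −6x⁵ + 15x⁴ + 4x³ − 21x² + 4.
Step 2: lead(−6x⁵ + 15x⁴ + 4x³ − 21x² + 4) ÷ lead(D) = −6x⁵ ÷ −3x² = 2x³. Subtract (2x³)·D = −6x⁵ + 6x⁴ + 4x³. Remainder: 9x⁴ − 21x² + 4.
Step 3: lead(9x⁴ − 21x² + 4) ÷ lead(D) = 9x⁴ ÷ −3x² = −3x². Subtract (−3x²)·D = 9x⁴ − 9x³ − 6x². Remainder: 9x³ − 15x² + 4.
Step 4: lead(9x³ − 15x² + 4) ÷ lead(D) = 9x³ ÷ −3x² = −3x. Subtract (−3x)·D = 9x³ − 9x² − 6x. Remainder: −6x² + 6x + 4.
Step 5: lead(−6x² + 6x + 4) ÷ lead(D) = −6x² ÷ −3x² = 2. Subtract (2)·D = −6x² + 6x + 4. Remainder: 0.

Q = [4, 2, -3, -3, 2]; R = [0]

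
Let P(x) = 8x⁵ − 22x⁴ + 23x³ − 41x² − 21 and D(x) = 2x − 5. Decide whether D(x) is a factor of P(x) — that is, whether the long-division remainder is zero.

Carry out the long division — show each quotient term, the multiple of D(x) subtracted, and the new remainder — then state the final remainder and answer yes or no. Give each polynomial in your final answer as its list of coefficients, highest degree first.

R = [4], so D(x) is not a factor of P(x). no

Step 1: lead(8x⁵ − 22x⁴ + 23x³ − 41x² − 21) ÷ lead(D) = 8x⁵ ÷ 2x = 4x⁴. Subtract (4x⁴)·D = 8x⁵ − 20x⁴. Remainder: −2x⁴ + 23x³ − 41x² − 21.
Step 2: lead(−2x⁴ + 23x³ − 41x² − 21) ÷ lead(D) = −2x⁴ ÷ 2x = −x³. Subtract (−x³)·D = −2x⁴ + 5x³. Remainder: 18x³ − 41x² − 21.
Step 3: lead(18x³ − 41x² − 21) ÷ lead(D) = 18x³ ÷ 2x = 9x². Subtract (9x²)·D = 18x³ − 45x². Remainder: 4x² − 21.
Step 4: lead(4x² − 21) ÷ lead(D) = 4x² ÷ 2x = 2x. Subtract (2x)·D = 4x² − 10x. Remainder: 10x − 21.
Step 5: lead(10x − 21) ÷ lead(D) = 10x ÷ 2x = 5. Subtract (5)·D = 10x − 25. Remainder: 4.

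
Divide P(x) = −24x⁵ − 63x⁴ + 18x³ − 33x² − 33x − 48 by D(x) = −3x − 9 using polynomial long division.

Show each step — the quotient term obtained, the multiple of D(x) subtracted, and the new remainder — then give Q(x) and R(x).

Q(x) = 8x⁴ − 3x³ + 3x² + 2x + 5; R(x) = −3

Step 1: lead(−24x⁵ − 63x⁴ + 18x³ − 33x² − 33x − 48) ÷ lead(D) = −24x⁵ ÷ −3x = 8x⁴. Subtract (8x⁴)·D = −24x⁵ − 72x⁴. Remainder: 9x⁴ + 18x³ − 33x² − 33x − 48.
Step 2: lead(9x⁴ + 18x³ − 33x² − 33x − 48) ÷ lead(D) = 9x⁴ ÷ −3x = −3x³. Subtract (−3x³)·D = 9x⁴ + 27x³. Remainder: −9x³ − 33x² − 33x − 48.
Step 3: lead(−9x³ − 33x² − 33x − 48) ÷ lead(D) = −9x³ ÷ −3x = 3x². Subtract (3x²)·D = −9x³ − 27x². Remainder: −6x² − 33x − 48.
Step 4: lead(−6x² − 33x − 48) ÷ lead(D) = −6x² ÷ −3x = 2x. Subtract (2x)·D = −6x² − 18x. Remainder: −15x − 48.
Step 5: lead(−15x − 48) ÷ lead(D) = −15x ÷ −3x = 5. Subtract (5)·D = −15x − 45. Remainder: −3.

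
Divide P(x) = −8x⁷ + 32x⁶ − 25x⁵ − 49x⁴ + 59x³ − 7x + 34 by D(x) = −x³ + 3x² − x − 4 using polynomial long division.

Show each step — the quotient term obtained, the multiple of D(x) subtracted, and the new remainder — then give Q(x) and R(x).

Q(x) = 8x⁴ − 8x³ − 7x² + 4x − 8; R(x) = x + 2

Step 1: lead(−8x⁷ + 32x⁶ − 25x⁵ − 49x⁴ + 59x³ − 7x + 34) ÷ lead(D) = −8x⁷ ÷ −x³ = 8x⁴. Subtract (8x⁴)·D = −8x⁷ + 24x⁶ − 8x⁵ − 32x⁴. Remainder: 8x⁶ − 17x⁵ − 17x⁴ + 59x³ − 7x + 34.
Step 2: lead(8x⁶ − 17x⁵ − 17x⁴ + 59x³ − 7x + 34) ÷ lead(D) = 8x⁶ ÷ −x³ = −8x³. Subtract (−8x³)·D = 8x⁶ − 24x⁵ + 8x⁴ + 32x³. Remainder: 7x⁵ − 25x⁴ + 27x³ − 7x + 34.
Step 3: lead(7x⁵ − 25x⁴ + 27x³ − 7x + 34) ÷ lead(D) = 7x⁵ ÷ −x³ = −7x². Subtract (−7x²)·D = 7x⁵ − 21x⁴ + 7x³ + 28x². Remainder: −4x⁴ + 20x³ − 28x² − 7x + 34.
Step 4: lead(−4x⁴ + 20x³ − 28x² − 7x + 34) ÷ lead(D) = −4x⁴ ÷ −x³ = 4x. Subtract (4x)·D = −4x⁴ + 12x³ − 4x² − 16x. Remainder: 8x³ − 24x² + 9x + 34.
Step 5: lead(8x³ − 24x² + 9x + 34) ÷ lead(D) = 8x³ ÷ −x³ = −8. Subtract (−8)·D = 8x³ − 24x² + 8x + 32. Remainder: x + 2.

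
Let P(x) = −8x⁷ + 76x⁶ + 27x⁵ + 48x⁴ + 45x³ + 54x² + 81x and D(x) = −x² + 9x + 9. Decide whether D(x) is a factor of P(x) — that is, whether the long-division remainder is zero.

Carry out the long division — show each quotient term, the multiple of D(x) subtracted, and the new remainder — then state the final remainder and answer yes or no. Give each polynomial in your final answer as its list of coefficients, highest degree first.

Step 1: lead(−8x⁷ + 76x⁶ + 27x⁵ + 48x⁴ + 45x³ + 54x² + 81x) ÷ lead(D) = −8x⁷ ÷ −x² = 8x⁵. Subtract (8x⁵)·D = −8x⁷ + 72x⁶ + 72x⁵. Remainder: 4x⁶ − 45x⁵ + 48x⁴ + 45x³ + 54x² + 81x.
Step 2: lead(4x⁶ − 45x⁵ + 48x⁴ + 45x³ + 54x² + 81x) ÷ lead(D) = 4x⁶ ÷ −x² = −4x⁴. Subtract (−4x⁴)·D = 4x⁶ − 36x⁵ − 36x⁴. Remainder: −9x⁵ + 84x⁴ + 45x³ + 54x² + 81x.
Step 3: lead(−9x⁵ + 84x⁴ + 45x³ + 54x² + 81x) ÷ lead(D) = −9x⁵ ÷ −x² = 9x³. Subtract (9x³)·D = −9x⁵ + 81x⁴ + 81x³. Remainder: 3x⁴ − 36x³ + 54x² + 81x.
Step 4: lead(3x⁴ − 36x³ + 54x² + 81x) ÷ lead(D) = 3x⁴ ÷ −x² = −3x². Subtract (−3x²)·D = 3x⁴ − 27x³ − 27x². Remainder: −9x³ + 81x² + 81x.
Step 5: lead(−9x³ + 81x² + 81x) ÷ lead(D) = −9x³ ÷ −x² = 9x. Subtract (9x)·D = −9x³ + 81x² + 81x. Remainder: 0.

R = [0], so D(x) is a factor of P(x). yes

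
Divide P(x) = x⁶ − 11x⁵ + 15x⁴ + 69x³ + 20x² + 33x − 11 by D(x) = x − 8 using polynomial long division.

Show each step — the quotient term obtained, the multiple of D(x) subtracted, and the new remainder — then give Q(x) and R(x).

Q(x) = x⁵ − 3x⁴ − 9x³ − 3x² − 4x + 1; R(x) = −3

Step 1: lead(x⁶ − 11x⁵ + 15x⁴ + 69x³ + 20x² + 33x − 11) ÷ lead(D) = x⁶ ÷ x = x⁵. Subtract (x⁵)·D = x⁶ − 8x⁵. Remainder: −3x⁵ + 15x⁴ + 69x³ + 20x² + 33x − 11.
Step 2: lead(−3x⁵ + 15x⁴ + 69x³ + 20x² + 33x − 11) ÷ lead(D) = −3x⁵ ÷ x = −3x⁴. Subtract (−3x⁴)·D = −3x⁵ + 24x⁴. Remainder: −9x⁴ + 69x³ + 20x² + 33x − 11.
Step 3: lead(−9x⁴ + 69x³ + 20x² + 33x − 11) ÷ lead(D) = −9x⁴ ÷ x = −9x³. Subtract (−9x³)·D = −9x⁴ + 72x³. Remainder: −3x³ + 20x² + 33x − 11.
Step 4: lead(−3x³ + 20x² + 33x − 11) ÷ lead(D) = −3x³ ÷ x = −3x². Subtract (−3x²)·D = −3x³ + 24x². Remainder: −4x² + 33x − 11.
Step 5: lead(−4x² + 33x − 11) ÷ lead(D) = −4x² ÷ x = −4x. Subtract (−4x)·D = −4x² + 32x. Remainder: x − 11.
Step 6: lead(x − 11) ÷ lead(D) = x ÷ x = 1. Subtract (1)·D = x − 8. Remainder: −3.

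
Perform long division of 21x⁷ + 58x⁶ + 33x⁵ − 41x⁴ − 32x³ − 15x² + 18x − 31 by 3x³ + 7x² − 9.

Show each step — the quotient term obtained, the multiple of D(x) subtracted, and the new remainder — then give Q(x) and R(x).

Q(x) = 7x⁴ + 3x³ + 4x² − 2x + 3; R(x) = −4

Step 1: lead(21x⁷ + 58x⁶ + 33x⁵ − 41x⁴ − 32x³ − 15x² + 18x − 31) ÷ lead(D) = 21x⁷ ÷ 3x³ = 7x⁴. Subtract (7x⁴)·D = 21x⁷ + 49x⁶ − 63x⁴. Remainder: 9x⁶ + 33x⁵ + 22x⁴ − 32x³ − 15x² + 18x − 31.
Step 2: lead(9x⁶ + 33x⁵ + 22x⁴ − 32x³ − 15x² + 18x − 31) ÷ lead(D) = 9x⁶ ÷ 3x³ = 3x³. Subtract (3x³)·D = 9x⁶ + 21x⁵ − 27x³. Remainder: 12x⁵ + 22x⁴ − 5x³ − 15x² + 18x − 31.
Step 3: lead(12x⁵ + 22x⁴ − 5x³ − 15x² + 18x − 31) ÷ lead(D) = 12x⁵ ÷ 3x³ = 4x². Subtract (4x²)·D = 12x⁵ + 28x⁴ − 36x². Remainder: −6x⁴ − 5x³ + 21x² + 18x − 31.
Step 4: lead(−6x⁴ − 5x³ + 21x² + 18x − 31) ÷ lead(D) = −6x⁴ ÷ 3x³ = −2x. Subtract (−2x)·D = −6x⁴ − 14x³ + 18x. Remainder: 9x³ + 21x² − 31.
Step 5: lead(9x³ + 21x² − 31) ÷ lead(D) = 9x³ ÷ 3x³ = 3. Subtract (3)·D = 9x³ + 21x² − 27. Remainder: −4.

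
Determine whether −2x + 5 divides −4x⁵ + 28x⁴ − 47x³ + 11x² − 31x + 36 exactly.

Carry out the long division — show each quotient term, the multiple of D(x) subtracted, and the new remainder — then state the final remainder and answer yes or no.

Step 1: lead(−4x⁵ + 28x⁴ − 47x³ + 11x² − 31x + 36) ÷ lead(D) = −4x⁵ ÷ −2x = 2x⁴. Subtract (2x⁴)·D = −4x⁵ + 10x⁴. Remainder: 18x⁴ − 47x³ + 11x² − 31x + 36.
Step 2: lead(18x⁴ − 47x³ + 11x² − 31x + 36) ÷ lead(D) = 18x⁴ ÷ −2x = −9x³. Subtract (−9x³)·D = 18x⁴ − 45x³. Remainder: −2x³ + 11x² − 31x + 36.
Step 3: lead(−2x³ + 11x² − 31x + 36) ÷ lead(D) = −2x³ ÷ −2x = x². Subtract (x²)·D = −2x³ + 5x². Remainder: 6x² − 31x + 36.
Step 4: lead(6x² − 31x + 36) ÷ lead(D) = 6x² ÷ −2x = −3x. Subtract (−3x)·D = 6x² − 15x. Remainder: −16x + 36.
Step 5: lead(−16x + 36) ÷ lead(D) = −16x ÷ −2x = 8. Subtract (8)·D = −16x + 40. Remainder: −4.

R(x) = −4, so D(x) is not a factor of P(x). no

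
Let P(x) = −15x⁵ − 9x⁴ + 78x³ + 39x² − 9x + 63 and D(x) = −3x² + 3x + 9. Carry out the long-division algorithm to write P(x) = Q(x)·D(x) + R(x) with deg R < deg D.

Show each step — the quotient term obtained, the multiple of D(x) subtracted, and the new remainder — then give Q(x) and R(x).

Step 1: lead(−15x⁵ − 9x⁴ + 78x³ + 39x² − 9x + 63) ÷ lead(D) = −15x⁵ ÷ −3x² = 5x³. Subtract (5x³)·D = −15x⁵ + 15x⁴ + 45x³. Remainder: −24x⁴ + 33x³ + 39x² − 9x + 63.
Step 2: lead(−24x⁴ + 33x³ + 39x² − 9x + 63) ÷ lead(D) = −24x⁴ ÷ −3x² = 8x². Subtract (8x²)·D = −24x⁴ + 24x³ + 72x². Remainder: 9x³ − 33x² − 9x + 63.
Step 3: lead(9x³ − 33x² − 9x + 63) ÷ lead(D) = 9x³ ÷ −3x² = −3x. Subtract (−3x)·D = 9x³ − 9x² − 27x. Remainder: −24x² + 18x + 63.
Step 4: lead(−24x² + 18x + 63) ÷ lead(D) = −24x² ÷ −3x² = 8. Subtract (8)·D = −24x² + 24x + 72. Remainder: −6x − 9.

Q(x) = 5x³ + 8x² − 3x + 8; R(x) = −6x − 9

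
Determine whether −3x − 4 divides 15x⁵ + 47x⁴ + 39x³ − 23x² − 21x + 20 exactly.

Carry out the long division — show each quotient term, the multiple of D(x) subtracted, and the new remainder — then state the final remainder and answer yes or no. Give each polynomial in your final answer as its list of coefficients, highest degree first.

Step 1: lead(15x⁵ + 47x⁴ + 39x³ − 23x² − 21x + 20) ÷ lead(D) = 15x⁵ ÷ −3x = −5x⁴. Subtract (−5x⁴)·D = 15x⁵ + 20x⁴. Remainder: 27x⁴ + 39x³ − 23x² − 21x + 20.
Step 2: lead(27x⁴ + 39x³ − 23x² − 21x + 20) ÷ lead(D) = 27x⁴ ÷ −3x = −9x³. Subtract (−9x³)·D = 27x⁴ + 36x³. Remainder: 3x³ − 23x² − 21x + 20.
Step 3: lead(3x³ − 23x² − 21x + 20) ÷ lead(D) = 3x³ ÷ −3x = −x². Subtract (−x²)·D = 3x³ + 4x². Remainder: −27x² − 21x + 20.
Step 4: lead(−27x² − 21x + 20) ÷ lead(D) = −27x² ÷ −3x = 9x. Subtract (9x)·D = −27x² − 36x. Remainder: 15x + 20.
Step 5: lead(15x + 20) ÷ lead(D) = 15x ÷ −3x = −5. Subtract (−5)·D = 15x + 20. Remainder: 0.

R = [0], so D(x) is a factor of P(x). yes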